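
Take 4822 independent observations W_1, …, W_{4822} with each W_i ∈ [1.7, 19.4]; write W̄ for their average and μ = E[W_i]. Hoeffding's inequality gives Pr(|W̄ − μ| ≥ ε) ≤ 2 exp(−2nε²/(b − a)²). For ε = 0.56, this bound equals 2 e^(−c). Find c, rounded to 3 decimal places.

9.654

c = 2nε²/(b − a)² = 2·4822·0.56² / 17.7² = 9.6535.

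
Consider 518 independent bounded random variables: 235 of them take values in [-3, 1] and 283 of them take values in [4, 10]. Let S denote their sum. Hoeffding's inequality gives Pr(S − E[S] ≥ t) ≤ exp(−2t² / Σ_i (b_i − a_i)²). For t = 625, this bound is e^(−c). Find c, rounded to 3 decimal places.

Σ(b_i − a_i)² = 235·4² + 283·6² = 13948.
c = 2t² / 13948 = 2·625² / 13948 = 56.0116.

56.012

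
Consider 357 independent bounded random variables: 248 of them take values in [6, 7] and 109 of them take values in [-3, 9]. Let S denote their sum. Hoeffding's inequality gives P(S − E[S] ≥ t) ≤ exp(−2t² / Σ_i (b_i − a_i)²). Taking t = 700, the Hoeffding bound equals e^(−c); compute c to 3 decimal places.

Σ(b_i − a_i)² = 248·1² + 109·12² = 15944.
c = 2t² / 15944 = 2·700² / 15944 = 61.4651.

61.465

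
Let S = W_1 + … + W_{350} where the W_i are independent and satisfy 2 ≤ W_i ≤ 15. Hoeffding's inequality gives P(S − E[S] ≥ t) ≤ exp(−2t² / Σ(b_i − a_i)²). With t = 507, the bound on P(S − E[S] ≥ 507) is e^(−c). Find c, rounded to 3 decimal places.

8.691

Σ(b_i − a_i)² = 350·(13)² = 59150.
c = 2t²/59150 = 2·507²/59150 = 8.6914.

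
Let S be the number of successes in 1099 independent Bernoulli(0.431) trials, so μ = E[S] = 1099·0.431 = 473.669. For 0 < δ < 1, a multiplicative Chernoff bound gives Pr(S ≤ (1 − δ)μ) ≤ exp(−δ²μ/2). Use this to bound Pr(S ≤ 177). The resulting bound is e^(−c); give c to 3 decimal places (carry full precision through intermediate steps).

Write 177 = (1 − δ)μ, so δ = 1 − 177/473.669 = 0.6263213…
Then the exponent is δ²μ/2 = (μ − 177)²/(2μ) = 92.905062.

92.905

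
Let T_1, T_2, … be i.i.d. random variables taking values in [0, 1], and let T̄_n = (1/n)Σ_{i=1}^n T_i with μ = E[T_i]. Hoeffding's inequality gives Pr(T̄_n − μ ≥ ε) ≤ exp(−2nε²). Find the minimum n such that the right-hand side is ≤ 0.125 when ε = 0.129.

63

Require exp(−2nε²) ≤ 0.125, i.e. 2nε² ≥ ln(1/0.125) = 2.079442.
So n ≥ 2.079442 / (2·0.129²) = 62.479.
The smallest integer n is 63.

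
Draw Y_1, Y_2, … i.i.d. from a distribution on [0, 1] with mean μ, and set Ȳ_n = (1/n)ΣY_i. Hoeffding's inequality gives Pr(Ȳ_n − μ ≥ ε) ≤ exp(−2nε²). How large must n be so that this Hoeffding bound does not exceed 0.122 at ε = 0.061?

Require exp(−2nε²) ≤ 0.122, i.e. 2nε² ≥ ln(1/0.122) = 2.103734.
So n ≥ 2.103734 / (2·0.061²) = 282.684.
The smallest integer n is 283.

283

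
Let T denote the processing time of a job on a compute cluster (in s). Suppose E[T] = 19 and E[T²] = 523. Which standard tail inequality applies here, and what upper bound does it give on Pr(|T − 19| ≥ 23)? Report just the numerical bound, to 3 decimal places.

0.306

The first two moments determine the variance, so Chebyshev's inequality is the sharpest standard bound available.
Var(T) = E[T²] − (E[T])² = 523 − 361 = 162.
Chebyshev's inequality: Pr(|T − μ| ≥ t) ≤ Var(T)/t² = 162/529 = 0.3062.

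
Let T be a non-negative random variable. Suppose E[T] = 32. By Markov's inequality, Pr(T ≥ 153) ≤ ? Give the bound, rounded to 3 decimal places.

Markov's inequality: for a non-negative random variable, Pr(T ≥ a) ≤ E[T]/a.
Here E[T] = 32 and a = 153, so the bound is 32/153 = 0.2092.

0.209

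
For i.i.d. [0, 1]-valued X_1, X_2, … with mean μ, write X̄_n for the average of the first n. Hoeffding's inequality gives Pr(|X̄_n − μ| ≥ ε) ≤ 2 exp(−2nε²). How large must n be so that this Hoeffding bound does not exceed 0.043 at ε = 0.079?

Require 2·exp(−2nε²) ≤ 0.043, i.e. 2nε² ≥ ln(2/0.043) = 3.839702.
So n ≥ 3.839702 / (2·0.079²) = 307.619.
The smallest integer n is 308.

308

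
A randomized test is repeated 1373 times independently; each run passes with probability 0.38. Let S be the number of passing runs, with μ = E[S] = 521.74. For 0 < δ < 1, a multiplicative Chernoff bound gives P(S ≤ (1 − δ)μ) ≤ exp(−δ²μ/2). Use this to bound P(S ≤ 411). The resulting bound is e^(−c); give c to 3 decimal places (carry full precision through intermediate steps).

Write 411 = (1 − δ)μ, so δ = 1 − 411/521.74 = 0.2122513…
Then the exponent is δ²μ/2 = (μ − 411)²/(2μ) = 11.752355.

11.752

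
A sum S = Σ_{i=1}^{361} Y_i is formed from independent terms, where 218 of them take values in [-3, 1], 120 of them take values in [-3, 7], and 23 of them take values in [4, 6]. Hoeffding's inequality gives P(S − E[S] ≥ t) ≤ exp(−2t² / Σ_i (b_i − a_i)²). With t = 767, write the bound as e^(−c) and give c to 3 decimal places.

75.518

Σ(b_i − a_i)² = 218·4² + 120·10² + 23·2² = 15580.
c = 2t² / 15580 = 2·767² / 15580 = 75.5185.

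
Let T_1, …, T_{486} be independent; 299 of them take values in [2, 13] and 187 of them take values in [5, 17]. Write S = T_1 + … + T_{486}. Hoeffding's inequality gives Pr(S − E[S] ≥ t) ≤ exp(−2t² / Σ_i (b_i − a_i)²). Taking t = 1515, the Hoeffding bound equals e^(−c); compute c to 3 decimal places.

72.741

Σ(b_i − a_i)² = 299·11² + 187·12² = 63107.
c = 2t² / 63107 = 2·1515² / 63107 = 72.7407.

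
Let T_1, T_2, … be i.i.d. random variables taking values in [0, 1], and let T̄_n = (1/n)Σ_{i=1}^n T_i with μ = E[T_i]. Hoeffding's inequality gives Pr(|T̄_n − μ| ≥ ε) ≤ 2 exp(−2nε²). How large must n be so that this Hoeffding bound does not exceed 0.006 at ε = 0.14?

Require 2·exp(−2nε²) ≤ 0.006, i.e. 2nε² ≥ ln(2/0.006) = 5.809143.
So n ≥ 5.809143 / (2·0.14²) = 148.192.
The smallest integer n is 149.

149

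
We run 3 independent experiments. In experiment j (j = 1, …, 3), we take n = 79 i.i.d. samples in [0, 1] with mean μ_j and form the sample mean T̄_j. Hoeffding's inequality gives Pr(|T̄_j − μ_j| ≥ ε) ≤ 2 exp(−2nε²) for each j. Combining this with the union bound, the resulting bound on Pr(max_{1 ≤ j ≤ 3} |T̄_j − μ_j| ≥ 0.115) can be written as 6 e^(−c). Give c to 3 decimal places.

2.090

Union bound over the 3 events: Pr(max_{1 ≤ j ≤ 3} |T̄_j − μ_j| ≥ 0.115) ≤ 3·2·exp(−2nε²) = 6 exp(−2·79·0.115²).
So c = 2·79·0.115² = 2.0896.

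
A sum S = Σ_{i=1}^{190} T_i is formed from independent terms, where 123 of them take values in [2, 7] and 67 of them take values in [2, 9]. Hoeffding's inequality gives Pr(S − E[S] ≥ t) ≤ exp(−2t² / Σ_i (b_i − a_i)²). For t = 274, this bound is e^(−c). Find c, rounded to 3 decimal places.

23.616

Σ(b_i − a_i)² = 123·5² + 67·7² = 6358.
c = 2t² / 6358 = 2·274² / 6358 = 23.6162.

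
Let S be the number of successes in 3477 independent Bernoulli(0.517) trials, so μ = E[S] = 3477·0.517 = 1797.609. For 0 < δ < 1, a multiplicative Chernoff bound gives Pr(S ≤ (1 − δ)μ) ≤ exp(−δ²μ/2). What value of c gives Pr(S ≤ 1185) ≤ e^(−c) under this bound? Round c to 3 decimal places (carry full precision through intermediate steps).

Write 1185 = (1 − δ)μ, so δ = 1 − 1185/1797.609 = 0.340791…
Then the exponent is δ²μ/2 = (μ − 1185)²/(2μ) = 104.385822.

104.386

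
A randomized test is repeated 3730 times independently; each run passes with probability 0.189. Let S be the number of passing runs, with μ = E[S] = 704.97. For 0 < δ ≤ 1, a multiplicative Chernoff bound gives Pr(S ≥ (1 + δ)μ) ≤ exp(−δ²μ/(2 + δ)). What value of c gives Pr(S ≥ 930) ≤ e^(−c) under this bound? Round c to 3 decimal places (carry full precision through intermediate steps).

30.972

Write 930 = (1 + δ)μ, so δ = 930/704.97 − 1 = 0.3192051…
Then the exponent is δ²μ/(2 + δ) = (930 − μ)² / (μ·(2 + δ)) = 30.972128.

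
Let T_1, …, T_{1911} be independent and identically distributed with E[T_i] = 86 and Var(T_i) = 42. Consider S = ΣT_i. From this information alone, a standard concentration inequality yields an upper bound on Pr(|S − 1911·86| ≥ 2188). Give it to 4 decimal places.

0.0168

With mean and variance of each term known, Chebyshev's inequality bounds the deviation of the sum (or sample mean).
Var(S) = n·Var(T_i) = 1911·42 = 80262.
Chebyshev: Pr(|S − 1911·86| ≥ 2188) ≤ Var(S)/2188² = 80262/4787344 = 0.0168.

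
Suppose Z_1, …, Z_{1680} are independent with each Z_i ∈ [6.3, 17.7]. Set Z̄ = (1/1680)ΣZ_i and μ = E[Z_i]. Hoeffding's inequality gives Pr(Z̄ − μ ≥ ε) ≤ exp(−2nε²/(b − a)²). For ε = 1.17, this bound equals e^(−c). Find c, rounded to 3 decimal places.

35.392

c = 2nε²/(b − a)² = 2·1680·1.17² / 11.4² = 35.3917.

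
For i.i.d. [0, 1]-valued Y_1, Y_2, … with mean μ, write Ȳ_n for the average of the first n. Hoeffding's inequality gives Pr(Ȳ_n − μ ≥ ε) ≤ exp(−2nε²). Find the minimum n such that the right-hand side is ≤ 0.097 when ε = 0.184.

35

Require exp(−2nε²) ≤ 0.097, i.e. 2nε² ≥ ln(1/0.097) = 2.333044.
So n ≥ 2.333044 / (2·0.184²) = 34.455.
The smallest integer n is 35.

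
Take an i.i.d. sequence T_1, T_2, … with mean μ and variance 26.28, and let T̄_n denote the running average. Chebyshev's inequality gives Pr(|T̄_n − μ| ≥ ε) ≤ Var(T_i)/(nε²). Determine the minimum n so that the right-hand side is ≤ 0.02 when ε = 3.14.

Require 26.28/(n·3.14²) ≤ 0.02, i.e. n ≥ 26.28/(0.02·3.14²) = 133.271.
The smallest integer n is 134.

134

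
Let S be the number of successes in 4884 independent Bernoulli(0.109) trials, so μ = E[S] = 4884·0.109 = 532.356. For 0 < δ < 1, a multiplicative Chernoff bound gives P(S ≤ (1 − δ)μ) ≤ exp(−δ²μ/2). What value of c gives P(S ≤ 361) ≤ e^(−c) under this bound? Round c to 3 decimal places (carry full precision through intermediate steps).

Write 361 = (1 − δ)μ, so δ = 1 − 361/532.356 = 0.3218823…
Then the exponent is δ²μ/2 = (μ − 361)²/(2μ) = 27.578236.

27.578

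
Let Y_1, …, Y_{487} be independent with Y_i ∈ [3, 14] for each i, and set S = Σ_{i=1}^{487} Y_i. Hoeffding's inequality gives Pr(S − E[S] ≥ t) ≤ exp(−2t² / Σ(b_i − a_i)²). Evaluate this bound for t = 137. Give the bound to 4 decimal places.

0.5289

Σ(b_i − a_i)² = 487·(11)² = 58927.
Exponent = 2·137²/58927 = 0.6370.
Bound = exp(−0.6370) = 0.52886.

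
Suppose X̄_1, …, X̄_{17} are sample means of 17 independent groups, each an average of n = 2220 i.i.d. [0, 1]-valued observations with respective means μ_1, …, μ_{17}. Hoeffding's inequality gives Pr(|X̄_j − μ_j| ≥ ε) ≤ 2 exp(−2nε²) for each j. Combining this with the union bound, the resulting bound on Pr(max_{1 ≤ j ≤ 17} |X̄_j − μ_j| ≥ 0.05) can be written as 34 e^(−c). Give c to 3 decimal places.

Union bound over the 17 events: Pr(max_{1 ≤ j ≤ 17} |X̄_j − μ_j| ≥ 0.05) ≤ 17·2·exp(−2nε²) = 34 exp(−2·2220·0.05²).
So c = 2·2220·0.05² = 11.1000.

11.100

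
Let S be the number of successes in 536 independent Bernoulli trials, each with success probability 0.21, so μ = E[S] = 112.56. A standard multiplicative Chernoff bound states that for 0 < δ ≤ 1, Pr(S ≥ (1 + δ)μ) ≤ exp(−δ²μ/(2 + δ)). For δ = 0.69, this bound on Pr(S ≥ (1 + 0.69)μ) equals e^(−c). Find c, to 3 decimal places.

c = δ²μ/(2 + δ) = 0.69²·112.56/(2 + 0.69) = 19.9219.

19.922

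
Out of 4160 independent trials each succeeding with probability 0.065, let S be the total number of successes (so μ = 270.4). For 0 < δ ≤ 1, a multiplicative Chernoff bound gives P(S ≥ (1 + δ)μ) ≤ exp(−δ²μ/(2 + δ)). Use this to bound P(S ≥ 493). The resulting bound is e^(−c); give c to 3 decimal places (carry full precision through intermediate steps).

Write 493 = (1 + δ)μ, so δ = 493/270.4 − 1 = 0.8232249…
Then the exponent is δ²μ/(2 + δ) = (493 − μ)² / (μ·(2 + δ)) = 64.907991.

64.908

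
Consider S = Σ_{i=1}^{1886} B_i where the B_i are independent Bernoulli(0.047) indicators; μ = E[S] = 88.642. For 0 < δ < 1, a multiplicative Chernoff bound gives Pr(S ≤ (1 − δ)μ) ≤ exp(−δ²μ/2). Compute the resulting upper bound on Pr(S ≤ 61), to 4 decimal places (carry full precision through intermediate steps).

0.0134

Write 61 = (1 − δ)μ, so δ = 1 − 61/88.642 = 0.3118386…
Then the exponent is δ²μ/2 = (μ − 61)²/(2μ) = 4.309922.
Bound = exp(−4.309922) = 0.01343.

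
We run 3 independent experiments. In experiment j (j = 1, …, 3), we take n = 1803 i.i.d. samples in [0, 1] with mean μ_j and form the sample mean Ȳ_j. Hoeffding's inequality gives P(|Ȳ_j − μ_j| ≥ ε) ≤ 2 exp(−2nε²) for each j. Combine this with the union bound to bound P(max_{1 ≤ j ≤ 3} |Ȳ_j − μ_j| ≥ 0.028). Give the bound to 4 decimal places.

Per-experiment Hoeffding bound: 2·exp(−2·1803·0.028²) = 2·exp(−2.82710) = 0.11837.
Union bound over 3 events: 3·0.11837 = 0.35510.

0.3551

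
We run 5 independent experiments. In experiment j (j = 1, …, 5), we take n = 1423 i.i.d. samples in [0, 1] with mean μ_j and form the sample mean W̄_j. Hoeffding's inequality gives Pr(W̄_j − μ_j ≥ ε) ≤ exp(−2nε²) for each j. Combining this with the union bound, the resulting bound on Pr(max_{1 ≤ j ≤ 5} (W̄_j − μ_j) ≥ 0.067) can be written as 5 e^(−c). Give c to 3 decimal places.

12.776

Union bound over the 5 events: Pr(max_{1 ≤ j ≤ 5} (W̄_j − μ_j) ≥ 0.067) ≤ 5·exp(−2nε²) = 5 exp(−2·1423·0.067²).
So c = 2·1423·0.067² = 12.7757.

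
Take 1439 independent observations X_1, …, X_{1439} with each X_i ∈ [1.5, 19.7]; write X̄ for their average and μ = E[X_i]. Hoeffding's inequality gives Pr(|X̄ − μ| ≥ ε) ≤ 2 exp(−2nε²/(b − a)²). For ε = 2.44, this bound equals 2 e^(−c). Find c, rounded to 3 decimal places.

51.728

c = 2nε²/(b − a)² = 2·1439·2.44² / 18.2² = 51.7282.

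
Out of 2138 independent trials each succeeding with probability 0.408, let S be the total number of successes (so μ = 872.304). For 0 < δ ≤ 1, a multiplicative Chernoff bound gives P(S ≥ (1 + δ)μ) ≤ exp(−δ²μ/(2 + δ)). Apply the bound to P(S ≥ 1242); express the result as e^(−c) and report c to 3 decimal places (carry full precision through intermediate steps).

64.643

Write 1242 = (1 + δ)μ, so δ = 1242/872.304 − 1 = 0.4238156…
Then the exponent is δ²μ/(2 + δ) = (1242 − μ)² / (μ·(2 + δ)) = 64.643085.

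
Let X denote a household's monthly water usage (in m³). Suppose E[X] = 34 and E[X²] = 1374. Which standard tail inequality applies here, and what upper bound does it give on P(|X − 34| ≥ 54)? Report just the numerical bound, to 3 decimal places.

The first two moments determine the variance, so Chebyshev's inequality is the sharpest standard bound available.
Var(X) = E[X²] − (E[X])² = 1374 − 1156 = 218.
Chebyshev's inequality: P(|X − μ| ≥ t) ≤ Var(X)/t² = 218/2916 = 0.0748.

0.075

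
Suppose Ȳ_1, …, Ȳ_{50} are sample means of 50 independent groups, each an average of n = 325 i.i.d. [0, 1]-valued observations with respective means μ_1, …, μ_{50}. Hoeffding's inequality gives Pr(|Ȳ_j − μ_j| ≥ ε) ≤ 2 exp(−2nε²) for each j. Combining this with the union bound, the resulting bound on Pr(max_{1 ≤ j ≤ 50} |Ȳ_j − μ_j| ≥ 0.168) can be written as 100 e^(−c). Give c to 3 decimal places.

Union bound over the 50 events: Pr(max_{1 ≤ j ≤ 50} |Ȳ_j − μ_j| ≥ 0.168) ≤ 50·2·exp(−2nε²) = 100 exp(−2·325·0.168²).
So c = 2·325·0.168² = 18.3456.

18.346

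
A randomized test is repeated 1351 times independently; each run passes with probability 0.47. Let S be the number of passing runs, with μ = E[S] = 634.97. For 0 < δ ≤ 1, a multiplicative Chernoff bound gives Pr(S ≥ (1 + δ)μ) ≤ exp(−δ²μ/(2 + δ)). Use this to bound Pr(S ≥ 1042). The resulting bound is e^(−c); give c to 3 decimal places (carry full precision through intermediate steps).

Write 1042 = (1 + δ)μ, so δ = 1042/634.97 − 1 = 0.6410224…
Then the exponent is δ²μ/(2 + δ) = (1042 − μ)² / (μ·(2 + δ)) = 98.793312.

98.793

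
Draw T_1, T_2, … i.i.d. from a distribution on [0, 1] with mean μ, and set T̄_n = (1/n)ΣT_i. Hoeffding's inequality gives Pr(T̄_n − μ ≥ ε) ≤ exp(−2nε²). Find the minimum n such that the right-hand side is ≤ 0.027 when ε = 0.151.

Require exp(−2nε²) ≤ 0.027, i.e. 2nε² ≥ ln(1/0.027) = 3.611918.
So n ≥ 3.611918 / (2·0.151²) = 79.205.
The smallest integer n is 80.

80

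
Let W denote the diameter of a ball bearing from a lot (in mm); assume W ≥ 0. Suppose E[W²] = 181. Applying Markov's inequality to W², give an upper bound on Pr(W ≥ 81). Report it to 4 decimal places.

Since W ≥ 0, the event {W ≥ 81} is the same as {W² ≥ 6561}.
Markov's inequality applied to W² gives Pr(W² ≥ 6561) ≤ E[W²]/6561 = 181/6561 = 0.0276.

0.0276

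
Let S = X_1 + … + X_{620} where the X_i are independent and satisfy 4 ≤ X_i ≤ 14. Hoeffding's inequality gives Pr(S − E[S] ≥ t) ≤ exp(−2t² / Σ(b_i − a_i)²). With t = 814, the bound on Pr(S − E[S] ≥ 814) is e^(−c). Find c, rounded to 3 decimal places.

Σ(b_i − a_i)² = 620·(10)² = 62000.
c = 2t²/62000 = 2·814²/62000 = 21.3741.

21.374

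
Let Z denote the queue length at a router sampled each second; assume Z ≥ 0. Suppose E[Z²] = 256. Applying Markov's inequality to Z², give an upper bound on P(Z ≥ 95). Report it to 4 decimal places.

0.0284

Since Z ≥ 0, the event {Z ≥ 95} is the same as {Z² ≥ 9025}.
Markov's inequality applied to Z² gives P(Z² ≥ 9025) ≤ E[Z²]/9025 = 256/9025 = 0.0284.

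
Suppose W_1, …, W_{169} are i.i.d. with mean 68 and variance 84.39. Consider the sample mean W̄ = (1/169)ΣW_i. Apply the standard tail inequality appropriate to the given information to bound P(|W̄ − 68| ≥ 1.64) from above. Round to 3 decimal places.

0.186

With mean and variance of each term known, Chebyshev's inequality bounds the deviation of the sum (or sample mean).
Var(W̄) = Var(W_i)/n = 84.39/169 = 0.49935.
Chebyshev: P(|W̄ − 68| ≥ 1.64) ≤ Var(W̄)/(1.64)² = 84.39/(169·1.64²) = 0.1857.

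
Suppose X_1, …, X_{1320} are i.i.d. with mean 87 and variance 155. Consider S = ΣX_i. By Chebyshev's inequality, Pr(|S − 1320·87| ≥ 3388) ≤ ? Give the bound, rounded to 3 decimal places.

Var(S) = n·Var(X_i) = 1320·155 = 204600.
Chebyshev: Pr(|S − 1320·87| ≥ 3388) ≤ Var(S)/3388² = 204600/11478544 = 0.0178.

0.018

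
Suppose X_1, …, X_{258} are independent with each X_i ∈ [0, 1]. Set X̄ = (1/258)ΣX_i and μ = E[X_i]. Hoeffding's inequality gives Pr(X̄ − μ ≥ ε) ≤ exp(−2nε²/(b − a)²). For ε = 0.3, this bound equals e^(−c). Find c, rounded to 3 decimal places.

46.440

c = 2nε²/(b − a)² = 2·258·0.3² / 1² = 46.4400.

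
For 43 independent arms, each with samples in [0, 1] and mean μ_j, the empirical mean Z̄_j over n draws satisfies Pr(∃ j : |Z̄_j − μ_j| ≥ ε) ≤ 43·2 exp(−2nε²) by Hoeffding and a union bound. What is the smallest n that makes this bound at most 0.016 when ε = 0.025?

Need 2·43·exp(−2nε²) ≤ 0.016, i.e. exp(−2nε²) ≤ 0.016/86.
So 2nε² ≥ ln(86/0.016) = 8.589514.
Hence n ≥ 8.589514/(2·0.025²) = 6871.611.
The smallest integer n is 6872.

6872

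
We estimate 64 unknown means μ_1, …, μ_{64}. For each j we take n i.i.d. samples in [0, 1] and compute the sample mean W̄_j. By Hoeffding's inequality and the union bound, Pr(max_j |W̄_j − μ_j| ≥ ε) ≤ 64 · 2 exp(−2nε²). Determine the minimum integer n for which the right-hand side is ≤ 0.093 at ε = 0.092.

Need 2·64·exp(−2nε²) ≤ 0.093, i.e. exp(−2nε²) ≤ 0.093/128.
So 2nε² ≥ ln(128/0.093) = 7.227186.
Hence n ≥ 7.227186/(2·0.092²) = 426.937.
The smallest integer n is 427.

427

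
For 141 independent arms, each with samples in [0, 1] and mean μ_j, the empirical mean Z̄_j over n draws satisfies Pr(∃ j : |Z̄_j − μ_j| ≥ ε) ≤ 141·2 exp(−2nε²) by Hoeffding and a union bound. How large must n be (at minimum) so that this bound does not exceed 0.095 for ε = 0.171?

137

Need 2·141·exp(−2nε²) ≤ 0.095, i.e. exp(−2nε²) ≤ 0.095/282.
So 2nε² ≥ ln(282/0.095) = 7.995785.
Hence n ≥ 7.995785/(2·0.171²) = 136.722.
The smallest integer n is 137.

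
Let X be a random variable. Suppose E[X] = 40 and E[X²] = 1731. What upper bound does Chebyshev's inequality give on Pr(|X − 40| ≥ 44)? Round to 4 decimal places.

Var(X) = E[X²] − (E[X])² = 1731 − 1600 = 131.
Chebyshev's inequality: Pr(|X − μ| ≥ t) ≤ Var(X)/t² = 131/1936 = 0.0677.

0.0677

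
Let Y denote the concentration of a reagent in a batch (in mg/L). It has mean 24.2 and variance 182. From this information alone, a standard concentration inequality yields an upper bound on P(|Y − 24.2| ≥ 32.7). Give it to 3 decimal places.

0.170

Mean and variance are known, so Chebyshev's inequality applies.
Chebyshev: P(|Y − μ| ≥ t) ≤ Var(Y)/t².
Bound = 182 / 1069.29 = 0.1702.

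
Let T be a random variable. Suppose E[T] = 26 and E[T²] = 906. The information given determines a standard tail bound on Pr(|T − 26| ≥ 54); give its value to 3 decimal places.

0.079

The first two moments determine the variance, so Chebyshev's inequality is the sharpest standard bound available.
Var(T) = E[T²] − (E[T])² = 906 − 676 = 230.
Chebyshev's inequality: Pr(|T − μ| ≥ t) ≤ Var(T)/t² = 230/2916 = 0.0789.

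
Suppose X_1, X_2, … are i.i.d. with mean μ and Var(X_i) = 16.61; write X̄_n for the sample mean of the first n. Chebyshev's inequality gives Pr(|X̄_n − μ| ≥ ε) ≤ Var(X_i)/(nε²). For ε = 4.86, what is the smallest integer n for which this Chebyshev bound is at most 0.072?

Require 16.61/(n·4.86²) ≤ 0.072, i.e. n ≥ 16.61/(0.072·4.86²) = 9.767.
The smallest integer n is 10.

10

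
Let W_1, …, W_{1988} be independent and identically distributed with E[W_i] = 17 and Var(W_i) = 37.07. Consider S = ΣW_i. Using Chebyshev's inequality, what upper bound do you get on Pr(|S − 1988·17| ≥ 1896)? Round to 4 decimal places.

Var(S) = n·Var(W_i) = 1988·37.07 = 73695.16.
Chebyshev: Pr(|S − 1988·17| ≥ 1896) ≤ Var(S)/1896² = 73695.16/3594816 = 0.0205.

0.0205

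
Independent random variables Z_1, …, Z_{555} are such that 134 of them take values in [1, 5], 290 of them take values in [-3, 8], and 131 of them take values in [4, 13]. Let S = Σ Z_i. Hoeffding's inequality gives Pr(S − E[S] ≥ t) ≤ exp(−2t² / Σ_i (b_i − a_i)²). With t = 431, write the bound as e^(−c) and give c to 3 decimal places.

Σ(b_i − a_i)² = 134·4² + 290·11² + 131·9² = 47845.
c = 2t² / 47845 = 2·431² / 47845 = 7.7651.

7.765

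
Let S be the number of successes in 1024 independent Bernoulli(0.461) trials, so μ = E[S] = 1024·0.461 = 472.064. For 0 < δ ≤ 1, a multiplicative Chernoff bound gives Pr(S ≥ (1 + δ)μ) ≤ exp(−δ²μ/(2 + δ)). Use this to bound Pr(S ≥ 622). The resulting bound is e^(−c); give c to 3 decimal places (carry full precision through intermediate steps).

Write 622 = (1 + δ)μ, so δ = 622/472.064 − 1 = 0.317618…
Then the exponent is δ²μ/(2 + δ) = (622 − μ)² / (μ·(2 + δ)) = 20.547979.

20.548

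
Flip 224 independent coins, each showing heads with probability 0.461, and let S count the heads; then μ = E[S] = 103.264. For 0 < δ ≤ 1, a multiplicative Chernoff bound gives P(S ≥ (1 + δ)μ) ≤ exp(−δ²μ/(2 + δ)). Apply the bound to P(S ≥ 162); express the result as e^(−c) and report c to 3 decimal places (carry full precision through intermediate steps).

13.006

Write 162 = (1 + δ)μ, so δ = 162/103.264 − 1 = 0.5687945…
Then the exponent is δ²μ/(2 + δ) = (162 − μ)² / (μ·(2 + δ)) = 13.005601.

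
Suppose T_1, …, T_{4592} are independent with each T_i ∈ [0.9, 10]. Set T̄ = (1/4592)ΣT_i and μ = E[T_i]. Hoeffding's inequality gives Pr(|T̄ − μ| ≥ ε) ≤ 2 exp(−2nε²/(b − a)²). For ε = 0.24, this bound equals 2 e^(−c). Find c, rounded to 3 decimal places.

c = 2nε²/(b − a)² = 2·4592·0.24² / 9.1² = 6.3881.

6.388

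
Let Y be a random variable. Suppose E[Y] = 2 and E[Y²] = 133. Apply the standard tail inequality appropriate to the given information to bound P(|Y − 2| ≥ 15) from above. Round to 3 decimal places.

0.573

The first two moments determine the variance, so Chebyshev's inequality is the sharpest standard bound available.
Var(Y) = E[Y²] − (E[Y])² = 133 − 4 = 129.
Chebyshev's inequality: P(|Y − μ| ≥ t) ≤ Var(Y)/t² = 129/225 = 0.5733.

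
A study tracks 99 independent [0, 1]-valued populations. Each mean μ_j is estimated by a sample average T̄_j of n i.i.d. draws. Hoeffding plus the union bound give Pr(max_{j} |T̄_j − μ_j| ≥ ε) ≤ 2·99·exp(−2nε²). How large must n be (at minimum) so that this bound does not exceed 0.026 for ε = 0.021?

Need 2·99·exp(−2nε²) ≤ 0.026, i.e. exp(−2nε²) ≤ 0.026/198.
So 2nε² ≥ ln(198/0.026) = 8.937926.
Hence n ≥ 8.937926/(2·0.021²) = 10133.703.
The smallest integer n is 10134.

10134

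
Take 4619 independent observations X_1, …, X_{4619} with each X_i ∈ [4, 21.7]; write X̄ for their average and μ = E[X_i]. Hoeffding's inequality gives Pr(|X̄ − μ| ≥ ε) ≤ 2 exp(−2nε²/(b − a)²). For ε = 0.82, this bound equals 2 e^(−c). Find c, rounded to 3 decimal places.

19.827

c = 2nε²/(b − a)² = 2·4619·0.82² / 17.7² = 19.8271.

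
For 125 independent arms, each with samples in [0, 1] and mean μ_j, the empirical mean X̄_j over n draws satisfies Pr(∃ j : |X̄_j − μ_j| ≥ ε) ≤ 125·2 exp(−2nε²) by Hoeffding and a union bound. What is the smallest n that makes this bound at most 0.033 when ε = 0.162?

171

Need 2·125·exp(−2nε²) ≤ 0.033, i.e. exp(−2nε²) ≤ 0.033/250.
So 2nε² ≥ ln(250/0.033) = 8.932709.
Hence n ≥ 8.932709/(2·0.162²) = 170.186.
The smallest integer n is 171.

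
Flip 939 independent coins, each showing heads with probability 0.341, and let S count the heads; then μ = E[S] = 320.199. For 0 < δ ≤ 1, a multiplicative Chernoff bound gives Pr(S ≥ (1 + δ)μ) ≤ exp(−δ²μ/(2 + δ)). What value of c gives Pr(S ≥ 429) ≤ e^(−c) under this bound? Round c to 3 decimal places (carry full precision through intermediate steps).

Write 429 = (1 + δ)μ, so δ = 429/320.199 − 1 = 0.3397918…
Then the exponent is δ²μ/(2 + δ) = (429 − μ)² / (μ·(2 + δ)) = 15.800418.

15.800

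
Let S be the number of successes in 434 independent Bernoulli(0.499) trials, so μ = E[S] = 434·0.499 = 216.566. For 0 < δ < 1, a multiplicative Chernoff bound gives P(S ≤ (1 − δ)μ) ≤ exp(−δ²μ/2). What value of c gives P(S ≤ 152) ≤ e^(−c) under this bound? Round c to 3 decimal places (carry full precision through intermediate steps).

Write 152 = (1 − δ)μ, so δ = 1 − 152/216.566 = 0.2981354…
Then the exponent is δ²μ/2 = (μ − 152)²/(2μ) = 9.624706.

9.625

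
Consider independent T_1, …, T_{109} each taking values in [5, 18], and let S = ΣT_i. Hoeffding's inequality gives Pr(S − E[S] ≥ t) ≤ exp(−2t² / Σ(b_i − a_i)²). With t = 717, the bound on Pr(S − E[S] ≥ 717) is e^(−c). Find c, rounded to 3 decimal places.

55.816

Σ(b_i − a_i)² = 109·(13)² = 18421.
c = 2t²/18421 = 2·717²/18421 = 55.8155.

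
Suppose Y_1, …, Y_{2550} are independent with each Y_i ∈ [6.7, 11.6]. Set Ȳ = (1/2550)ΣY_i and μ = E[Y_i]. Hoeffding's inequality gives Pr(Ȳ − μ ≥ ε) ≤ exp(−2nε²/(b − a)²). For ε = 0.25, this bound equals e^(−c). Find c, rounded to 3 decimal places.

c = 2nε²/(b − a)² = 2·2550·0.25² / 4.9² = 13.2757.

13.276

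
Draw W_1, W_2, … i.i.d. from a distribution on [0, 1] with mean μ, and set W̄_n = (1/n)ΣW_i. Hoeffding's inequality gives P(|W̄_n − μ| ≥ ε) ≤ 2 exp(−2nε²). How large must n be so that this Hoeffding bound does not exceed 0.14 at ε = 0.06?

Require 2·exp(−2nε²) ≤ 0.14, i.e. 2nε² ≥ ln(2/0.14) = 2.659260.
So n ≥ 2.659260 / (2·0.06²) = 369.342.
The smallest integer n is 370.

370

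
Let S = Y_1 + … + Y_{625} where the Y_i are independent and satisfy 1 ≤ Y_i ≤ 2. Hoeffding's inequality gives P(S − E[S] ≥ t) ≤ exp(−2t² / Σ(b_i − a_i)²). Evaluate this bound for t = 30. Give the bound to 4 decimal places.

Σ(b_i − a_i)² = 625·(1)² = 625.
Exponent = 2·30²/625 = 2.8800.
Bound = exp(−2.8800) = 0.05613.

0.0561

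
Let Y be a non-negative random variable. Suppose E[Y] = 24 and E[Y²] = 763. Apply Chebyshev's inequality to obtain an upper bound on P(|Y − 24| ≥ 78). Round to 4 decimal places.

0.0307

Var(Y) = E[Y²] − (E[Y])² = 763 − 576 = 187.
Chebyshev's inequality: P(|Y − μ| ≥ t) ≤ Var(Y)/t² = 187/6084 = 0.0307.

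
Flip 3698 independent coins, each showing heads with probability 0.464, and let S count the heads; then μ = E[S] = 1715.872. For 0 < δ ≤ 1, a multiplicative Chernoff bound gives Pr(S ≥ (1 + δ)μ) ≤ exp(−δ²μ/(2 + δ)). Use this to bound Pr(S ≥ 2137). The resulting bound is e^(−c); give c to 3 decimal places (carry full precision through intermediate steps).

46.030

Write 2137 = (1 + δ)μ, so δ = 2137/1715.872 − 1 = 0.2454309…
Then the exponent is δ²μ/(2 + δ) = (2137 − μ)² / (μ·(2 + δ)) = 46.030284.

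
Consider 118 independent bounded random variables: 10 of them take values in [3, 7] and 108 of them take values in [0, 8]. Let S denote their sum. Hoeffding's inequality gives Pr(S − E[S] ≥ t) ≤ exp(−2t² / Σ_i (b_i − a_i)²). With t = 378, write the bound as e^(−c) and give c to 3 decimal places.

Σ(b_i − a_i)² = 10·4² + 108·8² = 7072.
c = 2t² / 7072 = 2·378² / 7072 = 40.4084.

40.408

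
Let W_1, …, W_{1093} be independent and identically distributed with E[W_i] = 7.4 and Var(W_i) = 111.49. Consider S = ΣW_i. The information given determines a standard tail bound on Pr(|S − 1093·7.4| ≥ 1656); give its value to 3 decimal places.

0.044

With mean and variance of each term known, Chebyshev's inequality bounds the deviation of the sum (or sample mean).
Var(S) = n·Var(W_i) = 1093·111.49 = 121858.57.
Chebyshev: Pr(|S − 1093·7.4| ≥ 1656) ≤ Var(S)/1656² = 121858.57/2742336 = 0.0444.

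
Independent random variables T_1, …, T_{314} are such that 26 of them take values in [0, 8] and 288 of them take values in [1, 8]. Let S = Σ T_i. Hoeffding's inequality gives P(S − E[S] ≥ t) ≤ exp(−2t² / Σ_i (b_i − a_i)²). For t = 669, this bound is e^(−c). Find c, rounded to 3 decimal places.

Σ(b_i − a_i)² = 26·8² + 288·7² = 15776.
c = 2t² / 15776 = 2·669² / 15776 = 56.7395.

56.739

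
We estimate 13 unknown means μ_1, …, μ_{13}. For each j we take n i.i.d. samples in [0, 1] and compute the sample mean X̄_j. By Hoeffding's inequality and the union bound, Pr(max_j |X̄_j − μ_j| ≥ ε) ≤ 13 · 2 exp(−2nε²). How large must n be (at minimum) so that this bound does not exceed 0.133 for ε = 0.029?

3137

Need 2·13·exp(−2nε²) ≤ 0.133, i.e. exp(−2nε²) ≤ 0.133/26.
So 2nε² ≥ ln(26/0.133) = 5.275503.
Hence n ≥ 5.275503/(2·0.029²) = 3136.446.
The smallest integer n is 3137.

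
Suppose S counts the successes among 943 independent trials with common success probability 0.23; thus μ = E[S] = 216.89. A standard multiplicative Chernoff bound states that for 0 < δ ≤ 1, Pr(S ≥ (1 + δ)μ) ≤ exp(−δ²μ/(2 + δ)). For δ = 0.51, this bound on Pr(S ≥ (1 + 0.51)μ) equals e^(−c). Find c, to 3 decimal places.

c = δ²μ/(2 + δ) = 0.51²·216.89/(2 + 0.51) = 22.4753.

22.475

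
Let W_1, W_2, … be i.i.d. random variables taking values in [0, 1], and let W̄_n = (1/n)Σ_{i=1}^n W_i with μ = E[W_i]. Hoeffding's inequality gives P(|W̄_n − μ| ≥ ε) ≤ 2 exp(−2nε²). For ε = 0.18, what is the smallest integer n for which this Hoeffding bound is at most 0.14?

42

Require 2·exp(−2nε²) ≤ 0.14, i.e. 2nε² ≥ ln(2/0.14) = 2.659260.
So n ≥ 2.659260 / (2·0.18²) = 41.038.
The smallest integer n is 42.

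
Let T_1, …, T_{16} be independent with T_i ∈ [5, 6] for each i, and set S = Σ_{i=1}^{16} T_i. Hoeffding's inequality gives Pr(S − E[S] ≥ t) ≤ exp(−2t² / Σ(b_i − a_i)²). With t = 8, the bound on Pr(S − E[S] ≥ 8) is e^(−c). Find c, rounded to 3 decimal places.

Σ(b_i − a_i)² = 16·(1)² = 16.
c = 2t²/16 = 2·8²/16 = 8.0000.

8.000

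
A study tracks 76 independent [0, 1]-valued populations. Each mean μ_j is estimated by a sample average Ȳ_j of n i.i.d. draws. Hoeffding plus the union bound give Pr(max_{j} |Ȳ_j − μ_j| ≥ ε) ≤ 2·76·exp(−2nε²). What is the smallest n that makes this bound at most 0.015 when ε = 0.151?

Need 2·76·exp(−2nε²) ≤ 0.015, i.e. exp(−2nε²) ≤ 0.015/152.
So 2nε² ≥ ln(152/0.015) = 9.223586.
Hence n ≥ 9.223586/(2·0.151²) = 202.263.
The smallest integer n is 203.

203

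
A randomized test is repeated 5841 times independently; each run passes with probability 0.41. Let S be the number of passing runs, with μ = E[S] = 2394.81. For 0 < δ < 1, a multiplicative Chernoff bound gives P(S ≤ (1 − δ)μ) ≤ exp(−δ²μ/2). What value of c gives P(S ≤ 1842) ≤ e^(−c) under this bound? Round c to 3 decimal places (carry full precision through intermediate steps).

Write 1842 = (1 − δ)μ, so δ = 1 − 1842/2394.81 = 0.2308367…
Then the exponent is δ²μ/2 = (μ − 1842)²/(2μ) = 63.804414.

63.804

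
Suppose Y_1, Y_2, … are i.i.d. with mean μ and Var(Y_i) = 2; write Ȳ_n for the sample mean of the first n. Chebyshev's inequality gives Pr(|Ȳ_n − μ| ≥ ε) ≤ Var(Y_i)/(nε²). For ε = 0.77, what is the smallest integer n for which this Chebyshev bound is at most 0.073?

Require 2/(n·0.77²) ≤ 0.073, i.e. n ≥ 2/(0.073·0.77²) = 46.209.
The smallest integer n is 47.

47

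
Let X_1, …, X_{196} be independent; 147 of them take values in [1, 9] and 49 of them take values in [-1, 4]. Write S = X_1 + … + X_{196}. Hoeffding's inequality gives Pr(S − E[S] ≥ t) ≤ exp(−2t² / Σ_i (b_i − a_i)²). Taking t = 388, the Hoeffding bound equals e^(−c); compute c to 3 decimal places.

Σ(b_i − a_i)² = 147·8² + 49·5² = 10633.
c = 2t² / 10633 = 2·388² / 10633 = 28.3164.

28.316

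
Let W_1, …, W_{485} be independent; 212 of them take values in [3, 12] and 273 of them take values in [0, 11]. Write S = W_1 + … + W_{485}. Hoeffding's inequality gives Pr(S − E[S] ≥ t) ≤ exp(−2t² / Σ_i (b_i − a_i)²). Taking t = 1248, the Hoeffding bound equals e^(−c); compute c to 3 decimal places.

Σ(b_i − a_i)² = 212·9² + 273·11² = 50205.
c = 2t² / 50205 = 2·1248² / 50205 = 62.0458.

62.046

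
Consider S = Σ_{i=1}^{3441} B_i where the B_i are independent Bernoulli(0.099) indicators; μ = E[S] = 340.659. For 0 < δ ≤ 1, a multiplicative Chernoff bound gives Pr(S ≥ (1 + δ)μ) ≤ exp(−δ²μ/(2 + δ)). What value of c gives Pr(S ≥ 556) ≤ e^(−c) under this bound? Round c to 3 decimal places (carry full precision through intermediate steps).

Write 556 = (1 + δ)μ, so δ = 556/340.659 − 1 = 0.6321307…
Then the exponent is δ²μ/(2 + δ) = (556 − μ)² / (μ·(2 + δ)) = 51.716144.

51.716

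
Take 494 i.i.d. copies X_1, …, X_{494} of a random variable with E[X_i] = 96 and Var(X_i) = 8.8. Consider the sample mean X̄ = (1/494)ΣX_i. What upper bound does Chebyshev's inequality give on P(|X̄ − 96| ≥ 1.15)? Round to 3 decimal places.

0.013

Var(X̄) = Var(X_i)/n = 8.8/494 = 0.017814.
Chebyshev: P(|X̄ − 96| ≥ 1.15) ≤ Var(X̄)/(1.15)² = 8.8/(494·1.15²) = 0.0135.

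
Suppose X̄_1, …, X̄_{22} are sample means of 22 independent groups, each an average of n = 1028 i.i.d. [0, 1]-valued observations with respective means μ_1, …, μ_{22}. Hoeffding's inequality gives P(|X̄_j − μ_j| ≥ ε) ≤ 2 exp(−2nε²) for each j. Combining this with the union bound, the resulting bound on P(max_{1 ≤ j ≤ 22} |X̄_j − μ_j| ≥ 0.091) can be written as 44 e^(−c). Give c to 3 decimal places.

17.026

Union bound over the 22 events: P(max_{1 ≤ j ≤ 22} |X̄_j − μ_j| ≥ 0.091) ≤ 22·2·exp(−2nε²) = 44 exp(−2·1028·0.091²).
So c = 2·1028·0.091² = 17.0257.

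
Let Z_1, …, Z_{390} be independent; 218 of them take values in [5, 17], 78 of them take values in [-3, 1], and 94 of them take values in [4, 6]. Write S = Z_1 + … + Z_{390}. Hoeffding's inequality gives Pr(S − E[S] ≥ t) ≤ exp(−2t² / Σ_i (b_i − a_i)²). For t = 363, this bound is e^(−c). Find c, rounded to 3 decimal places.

7.982

Σ(b_i − a_i)² = 218·12² + 78·4² + 94·2² = 33016.
c = 2t² / 33016 = 2·363² / 33016 = 7.9821.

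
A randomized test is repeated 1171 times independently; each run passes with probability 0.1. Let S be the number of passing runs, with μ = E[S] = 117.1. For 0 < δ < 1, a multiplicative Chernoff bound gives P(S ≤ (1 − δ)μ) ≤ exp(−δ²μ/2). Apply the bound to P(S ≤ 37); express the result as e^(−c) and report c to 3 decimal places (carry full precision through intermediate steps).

Write 37 = (1 − δ)μ, so δ = 1 − 37/117.1 = 0.6840307…
Then the exponent is δ²μ/2 = (μ − 37)²/(2μ) = 27.395431.

27.395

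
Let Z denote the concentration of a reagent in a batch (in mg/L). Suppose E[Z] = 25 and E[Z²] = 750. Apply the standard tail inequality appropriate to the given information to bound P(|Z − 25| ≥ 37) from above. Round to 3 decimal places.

0.091

The first two moments determine the variance, so Chebyshev's inequality is the sharpest standard bound available.
Var(Z) = E[Z²] − (E[Z])² = 750 − 625 = 125.
Chebyshev's inequality: P(|Z − μ| ≥ t) ≤ Var(Z)/t² = 125/1369 = 0.0913.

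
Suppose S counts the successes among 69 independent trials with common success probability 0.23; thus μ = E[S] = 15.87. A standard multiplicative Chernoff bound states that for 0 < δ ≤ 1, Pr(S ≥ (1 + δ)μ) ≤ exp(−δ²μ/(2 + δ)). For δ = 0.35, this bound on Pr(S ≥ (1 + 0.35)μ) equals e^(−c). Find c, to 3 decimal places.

0.827

c = δ²μ/(2 + δ) = 0.35²·15.87/(2 + 0.35) = 0.8273.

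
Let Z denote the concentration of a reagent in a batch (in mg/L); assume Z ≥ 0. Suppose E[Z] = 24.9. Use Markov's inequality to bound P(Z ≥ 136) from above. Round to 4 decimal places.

0.1831

Markov's inequality: for a non-negative random variable, P(Z ≥ a) ≤ E[Z]/a.
Here E[Z] = 24.9 and a = 136, so the bound is 24.9/136 = 0.1831.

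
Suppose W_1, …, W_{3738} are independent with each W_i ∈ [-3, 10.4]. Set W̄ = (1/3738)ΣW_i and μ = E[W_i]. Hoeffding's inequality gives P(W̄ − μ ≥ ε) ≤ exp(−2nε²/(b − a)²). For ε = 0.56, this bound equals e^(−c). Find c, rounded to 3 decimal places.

13.057

c = 2nε²/(b − a)² = 2·3738·0.56² / 13.4² = 13.0568.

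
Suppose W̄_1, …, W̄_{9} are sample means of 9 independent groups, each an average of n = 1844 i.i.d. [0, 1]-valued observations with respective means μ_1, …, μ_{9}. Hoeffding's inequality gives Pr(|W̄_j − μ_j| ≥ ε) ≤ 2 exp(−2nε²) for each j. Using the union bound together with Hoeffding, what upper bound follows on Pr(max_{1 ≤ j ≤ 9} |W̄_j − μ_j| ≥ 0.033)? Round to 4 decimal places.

Per-experiment Hoeffding bound: 2·exp(−2·1844·0.033²) = 2·exp(−4.01623) = 0.036041.
Union bound over 9 events: 9·0.036041 = 0.32437.

0.3244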